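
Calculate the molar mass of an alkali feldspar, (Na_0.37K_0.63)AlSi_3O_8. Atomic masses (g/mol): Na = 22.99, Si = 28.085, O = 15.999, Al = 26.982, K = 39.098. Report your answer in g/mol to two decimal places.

M = 0.37*22.99 + 0.63*39.098 + 1*26.982 + 3*28.085 + 8*15.999

272.37 g/mol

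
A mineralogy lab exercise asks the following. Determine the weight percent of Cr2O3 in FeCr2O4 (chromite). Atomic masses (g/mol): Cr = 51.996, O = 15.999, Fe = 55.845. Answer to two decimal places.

67.90 wt%

Formula mass = 223.833 g/mol.
2 Cr → 1.0000 mol Cr2O3 per formula unit; M(Cr2O3) = 151.989, so Cr2O3 mass = 151.989 g.
151.989/223.833 × 100 = 67.90 wt%.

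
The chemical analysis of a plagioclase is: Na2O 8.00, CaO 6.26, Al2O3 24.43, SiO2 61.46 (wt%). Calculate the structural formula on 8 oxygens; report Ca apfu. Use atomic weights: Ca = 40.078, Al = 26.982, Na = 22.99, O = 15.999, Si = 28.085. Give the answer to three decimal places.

8.00 wt% Na2O ÷ 61.979 g/mol = 0.12908 mol, giving 0.25816 Na and 0.12908 O.
6.26 wt% CaO ÷ 56.077 g/mol = 0.11163 mol, giving 0.11163 Ca and 0.11163 O.
24.43 wt% Al2O3 ÷ 101.961 g/mol = 0.23960 mol, giving 0.47920 Al and 0.71880 O.
61.46 wt% SiO2 ÷ 60.083 g/mol = 1.02292 mol, giving 1.02292 Si and 2.04584 O.
Oxygen sums to 3.00535; scaling by 8/3.00535 = 2.66192 puts the formula on 8 O.
Ca: 0.11163 × 2.66192 = 0.297 atoms per formula unit.

0.297 Ca apfu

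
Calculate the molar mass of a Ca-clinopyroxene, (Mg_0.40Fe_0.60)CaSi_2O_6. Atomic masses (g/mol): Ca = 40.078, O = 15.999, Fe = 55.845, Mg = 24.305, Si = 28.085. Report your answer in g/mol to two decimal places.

235.47 g/mol

The formula mass is the sum 0.40·24.305 + 0.60·55.845 + 1·40.078 + 2·28.085 + 6·15.999.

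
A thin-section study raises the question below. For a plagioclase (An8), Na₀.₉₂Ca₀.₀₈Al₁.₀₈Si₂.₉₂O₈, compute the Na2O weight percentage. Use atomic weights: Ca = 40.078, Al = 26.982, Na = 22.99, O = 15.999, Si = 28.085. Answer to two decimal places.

10.82 wt%

Formula mass = 263.498 g/mol.
0.92 Na → 0.4600 mol Na2O per formula unit; M(Na2O) = 61.979, so Na2O mass = 28.510 g.
28.510/263.498 × 100 = 10.82 wt%.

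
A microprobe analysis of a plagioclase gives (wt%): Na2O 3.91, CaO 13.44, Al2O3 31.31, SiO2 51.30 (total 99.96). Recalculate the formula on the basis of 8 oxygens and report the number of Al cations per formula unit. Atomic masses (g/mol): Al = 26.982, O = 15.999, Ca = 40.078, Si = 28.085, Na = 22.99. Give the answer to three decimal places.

1.676 Al apfu

3.91 wt% Na2O ÷ 61.979 g/mol = 0.06309 mol, giving 0.12618 Na and 0.06309 O.
13.44 wt% CaO ÷ 56.077 g/mol = 0.23967 mol, giving 0.23967 Ca and 0.23967 O.
31.31 wt% Al2O3 ÷ 101.961 g/mol = 0.30708 mol, giving 0.61416 Al and 0.92124 O.
51.30 wt% SiO2 ÷ 60.083 g/mol = 0.85382 mol, giving 0.85382 Si and 1.70764 O.
Oxygen sums to 2.93164; scaling by 8/2.93164 = 2.72885 puts the formula on 8 O.
Al: 0.61416 × 2.72885 = 1.676 atoms per formula unit.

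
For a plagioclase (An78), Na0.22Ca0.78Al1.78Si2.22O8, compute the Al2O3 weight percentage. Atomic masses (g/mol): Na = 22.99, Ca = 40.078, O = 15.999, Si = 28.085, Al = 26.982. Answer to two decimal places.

Formula mass = 274.687 g/mol.
1.78 Al → 0.8900 mol Al2O3 per formula unit; M(Al2O3) = 101.961, so Al2O3 mass = 90.745 g.
90.745/274.687 × 100 = 33.04 wt%.

33.04 wt%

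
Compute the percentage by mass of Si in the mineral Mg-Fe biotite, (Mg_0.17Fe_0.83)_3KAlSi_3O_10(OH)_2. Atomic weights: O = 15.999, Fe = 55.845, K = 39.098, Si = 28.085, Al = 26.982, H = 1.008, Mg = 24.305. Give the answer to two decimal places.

Molar mass of (Mg_0.17Fe_0.83)_3KAlSi_3O_10(OH)_2: 0.51×24.305 + 2.49×55.845 + 1×39.098 + 1×26.982 + 3×28.085 + 12×15.999 + 2×1.008 = 495.789 g/mol.
Mass of Si per formula unit: 3 × 28.085 = 84.255 g.
Weight fraction Si = 84.255 / 495.789 = 0.1699.

16.99 wt%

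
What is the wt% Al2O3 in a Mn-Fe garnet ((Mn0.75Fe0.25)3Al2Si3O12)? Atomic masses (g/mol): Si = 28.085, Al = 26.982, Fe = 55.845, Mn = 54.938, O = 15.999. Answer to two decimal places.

M((Mn0.75Fe0.25)3Al2Si3O12) = 495.701 g/mol; M(Al2O3) = 101.961 g/mol.
Moles Al2O3 per formula unit = 2 Al ÷ 2 = 1.0000.
Al2O3 fraction = (1.0000 × 101.961) / 495.701 = 101.961/495.701 = 0.2057.

20.57 wt%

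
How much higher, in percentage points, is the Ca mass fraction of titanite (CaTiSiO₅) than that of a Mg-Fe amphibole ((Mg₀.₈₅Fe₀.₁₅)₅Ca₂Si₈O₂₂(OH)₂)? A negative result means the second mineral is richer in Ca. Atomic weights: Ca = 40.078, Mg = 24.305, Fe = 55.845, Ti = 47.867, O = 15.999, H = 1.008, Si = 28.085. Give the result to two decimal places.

First mineral: 40.078 g Ca in 196.025 g formula = 20.45 wt% Ca.
Second mineral: 80.156 g Ca in 836.008 g formula = 9.59 wt% Ca.
20.45% − 9.59% gives a difference of 10.86 percentage points.

10.86 percentage points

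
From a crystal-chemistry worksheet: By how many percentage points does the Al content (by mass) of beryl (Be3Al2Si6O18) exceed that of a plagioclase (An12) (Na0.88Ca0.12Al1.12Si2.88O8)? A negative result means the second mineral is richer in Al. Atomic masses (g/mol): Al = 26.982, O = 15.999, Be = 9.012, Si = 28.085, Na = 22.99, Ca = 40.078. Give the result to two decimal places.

First mineral: 53.964 g Al in 537.492 g formula = 10.04 wt% Al.
Second mineral: 30.220 g Al in 264.137 g formula = 11.44 wt% Al.
10.04% − 11.44% gives a difference of -1.40 percentage points.

-1.40 percentage points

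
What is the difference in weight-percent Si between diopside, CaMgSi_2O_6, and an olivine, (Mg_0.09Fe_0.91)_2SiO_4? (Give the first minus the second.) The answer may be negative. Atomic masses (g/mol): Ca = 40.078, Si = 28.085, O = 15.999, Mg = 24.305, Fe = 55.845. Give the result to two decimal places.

11.76 percentage points

First mineral: 56.170 g Si in 216.547 g formula = 25.94 wt% Si.
Second mineral: 28.085 g Si in 198.094 g formula = 14.18 wt% Si.
25.94% − 14.18% gives a difference of 11.76 percentage points.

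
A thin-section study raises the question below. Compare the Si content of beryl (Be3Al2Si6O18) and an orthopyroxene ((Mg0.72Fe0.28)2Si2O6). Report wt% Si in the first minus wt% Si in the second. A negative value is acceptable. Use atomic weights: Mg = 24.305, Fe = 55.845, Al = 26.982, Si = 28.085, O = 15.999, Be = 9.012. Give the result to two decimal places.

5.64 percentage points

M(Be3Al2Si6O18) = 537.492 g/mol, so wt% Si = 168.510/537.492 × 100 = 31.35%.
M((Mg0.72Fe0.28)2Si2O6) = 218.436 g/mol, so wt% Si = 56.170/218.436 × 100 = 25.71%.
31.35 − 25.71 = 5.64 pp.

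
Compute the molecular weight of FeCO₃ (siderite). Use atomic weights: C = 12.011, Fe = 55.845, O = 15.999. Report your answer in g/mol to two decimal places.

115.85 g/mol

Fe: 1 × 55.845 = 55.8450
C: 1 × 12.011 = 12.0110
O: 3 × 15.999 = 47.9970
Summing the contributions gives the formula mass.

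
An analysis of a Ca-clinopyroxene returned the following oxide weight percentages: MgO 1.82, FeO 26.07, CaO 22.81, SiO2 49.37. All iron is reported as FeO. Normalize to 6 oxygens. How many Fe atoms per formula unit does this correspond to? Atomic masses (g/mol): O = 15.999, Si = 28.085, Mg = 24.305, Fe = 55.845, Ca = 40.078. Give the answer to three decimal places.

0.886 Fe apfu

MgO: 1.82/40.304 = 0.04516 mol → 0.04516 mol Mg, 0.04516 mol O.
FeO: 26.07/71.844 = 0.36287 mol → 0.36287 mol Fe, 0.36287 mol O.
CaO: 22.81/56.077 = 0.40676 mol → 0.40676 mol Ca, 0.40676 mol O.
SiO2: 49.37/60.083 = 0.82170 mol → 0.82170 mol Si, 1.64340 mol O.
Total oxygen = 2.45819 mol. Normalization factor = 6/2.45819 = 2.44082.
Fe per 6 O = 0.36287 × 2.44082 = 0.886.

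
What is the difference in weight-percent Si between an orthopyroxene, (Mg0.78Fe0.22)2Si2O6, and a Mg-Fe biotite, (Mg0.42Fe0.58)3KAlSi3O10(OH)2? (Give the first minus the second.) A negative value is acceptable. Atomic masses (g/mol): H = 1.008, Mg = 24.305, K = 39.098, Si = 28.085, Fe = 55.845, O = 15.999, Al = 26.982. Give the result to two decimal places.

8.32 percentage points

M((Mg0.78Fe0.22)2Si2O6) = 214.652 g/mol, so wt% Si = 56.170/214.652 × 100 = 26.17%.
M((Mg0.42Fe0.58)3KAlSi3O10(OH)2) = 472.134 g/mol, so wt% Si = 84.255/472.134 × 100 = 17.85%.
26.17 − 17.85 = 8.32 pp.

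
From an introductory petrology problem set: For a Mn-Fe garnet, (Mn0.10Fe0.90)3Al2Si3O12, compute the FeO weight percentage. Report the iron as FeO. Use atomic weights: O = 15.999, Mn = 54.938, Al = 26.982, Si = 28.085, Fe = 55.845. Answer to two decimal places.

38.99 wt%

Molar mass of (Mn0.10Fe0.90)3Al2Si3O12 = 0.30*54.938 + 2.70*55.845 + 2*26.982 + 3*28.085 + 12*15.999 = 497.470 g/mol.
Each formula unit contains 2.70 Fe, equivalent to 2.70/1 = 2.7000 mol FeO.
M(FeO) = 1×55.845 + 1×15.999 = 71.844 g/mol.
Mass of FeO per formula unit = 2.7000 × 71.844 = 193.979 g.
FeO wt% = 193.979 / 497.470 × 100 = 38.99%.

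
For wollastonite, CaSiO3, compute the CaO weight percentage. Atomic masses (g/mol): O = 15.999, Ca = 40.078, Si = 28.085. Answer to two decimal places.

Molar mass of CaSiO3 = 1*40.078 + 1*28.085 + 3*15.999 = 116.160 g/mol.
Each formula unit contains 1 Ca, equivalent to 1/1 = 1.0000 mol CaO.
M(CaO) = 1×40.078 + 1×15.999 = 56.077 g/mol.
Mass of CaO per formula unit = 1.0000 × 56.077 = 56.077 g.
CaO wt% = 56.077 / 116.160 × 100 = 48.28%.

48.28 wt%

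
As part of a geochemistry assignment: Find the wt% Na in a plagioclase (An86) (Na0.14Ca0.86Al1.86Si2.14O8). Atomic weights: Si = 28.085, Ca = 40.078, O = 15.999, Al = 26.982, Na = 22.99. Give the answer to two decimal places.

1.17 wt%

Formula mass = 0.14·22.99 + 0.86·40.078 + 1.86·26.982 + 2.14·28.085 + 8·15.999 = 275.966 g/mol, of which 3.219 g is Na.
So Na makes up 3.219/275.966 = 0.0117 of the mass, i.e. 1.17%.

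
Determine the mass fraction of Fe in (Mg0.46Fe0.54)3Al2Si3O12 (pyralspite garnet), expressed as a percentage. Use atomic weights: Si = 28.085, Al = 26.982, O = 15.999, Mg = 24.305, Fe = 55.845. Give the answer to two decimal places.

19.92 weight percent

Formula mass = 1.38·24.305 + 1.62·55.845 + 2·26.982 + 3·28.085 + 12·15.999 = 454.217 g/mol, of which 90.469 g is Fe.
So Fe makes up 90.469/454.217 = 0.1992 of the mass, i.e. 19.92%.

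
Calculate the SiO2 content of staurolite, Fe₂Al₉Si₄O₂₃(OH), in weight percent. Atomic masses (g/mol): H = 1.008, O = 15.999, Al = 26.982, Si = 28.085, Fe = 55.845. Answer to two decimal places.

M(Fe₂Al₉Si₄O₂₃(OH)) = 851.852 g/mol; M(SiO2) = 60.083 g/mol.
Moles SiO2 per formula unit = 4 Si ÷ 1 = 4.0000.
SiO2 fraction = (4.0000 × 60.083) / 851.852 = 240.332/851.852 = 0.2821.

28.21 wt%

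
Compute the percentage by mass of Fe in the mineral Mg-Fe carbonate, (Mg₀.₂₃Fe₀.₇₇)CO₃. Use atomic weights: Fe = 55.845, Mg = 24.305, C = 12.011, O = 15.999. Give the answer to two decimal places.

39.60 mass %

M((Mg₀.₂₃Fe₀.₇₇)CO₃) = 108.599 g/mol.
Fe contributes 0.77 × 55.845 = 43.001 g per mole.
43.001/108.599 = 0.3960 → 39.60%.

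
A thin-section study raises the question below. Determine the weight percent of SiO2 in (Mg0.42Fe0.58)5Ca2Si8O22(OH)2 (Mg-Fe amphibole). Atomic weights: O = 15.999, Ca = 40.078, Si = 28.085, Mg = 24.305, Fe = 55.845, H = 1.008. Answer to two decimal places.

53.18 wt%

Formula mass = 903.819 g/mol.
8 Si → 8.0000 mol SiO2 per formula unit; M(SiO2) = 60.083, so SiO2 mass = 480.664 g.
480.664/903.819 × 100 = 53.18 wt%.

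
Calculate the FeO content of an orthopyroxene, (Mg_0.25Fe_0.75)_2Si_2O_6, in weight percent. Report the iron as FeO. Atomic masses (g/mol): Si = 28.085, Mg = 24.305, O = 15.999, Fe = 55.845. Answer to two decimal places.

Molar mass of (Mg_0.25Fe_0.75)_2Si_2O_6 = 0.50×24.305 + 1.50×55.845 + 2×28.085 + 6×15.999 = 248.084 g/mol.
Each formula unit contains 1.50 Fe, equivalent to 1.50/1 = 1.5000 mol FeO.
M(FeO) = 1×55.845 + 1×15.999 = 71.844 g/mol.
Mass of FeO per formula unit = 1.5000 × 71.844 = 107.766 g.
FeO wt% = 107.766 / 248.084 × 100 = 43.44%.

43.44 wt%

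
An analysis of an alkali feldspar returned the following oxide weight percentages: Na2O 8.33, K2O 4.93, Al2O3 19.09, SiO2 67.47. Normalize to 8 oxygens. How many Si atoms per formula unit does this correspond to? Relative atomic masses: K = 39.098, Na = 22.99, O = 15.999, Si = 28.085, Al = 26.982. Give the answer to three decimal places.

3.000 Si apfu

8.33 wt% Na2O ÷ 61.979 g/mol = 0.13440 mol, giving 0.26880 Na and 0.13440 O.
4.93 wt% K2O ÷ 94.195 g/mol = 0.05234 mol, giving 0.10468 K and 0.05234 O.
19.09 wt% Al2O3 ÷ 101.961 g/mol = 0.18723 mol, giving 0.37446 Al and 0.56169 O.
67.47 wt% SiO2 ÷ 60.083 g/mol = 1.12295 mol, giving 1.12295 Si and 2.24590 O.
Oxygen sums to 2.99433; scaling by 8/2.99433 = 2.67172 puts the formula on 8 O.
Si: 1.12295 × 2.67172 = 3.000 atoms per formula unit.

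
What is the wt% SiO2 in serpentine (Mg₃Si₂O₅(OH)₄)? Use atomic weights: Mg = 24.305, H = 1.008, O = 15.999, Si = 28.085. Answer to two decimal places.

Formula mass = 277.108 g/mol.
2 Si → 2.0000 mol SiO2 per formula unit; M(SiO2) = 60.083, so SiO2 mass = 120.166 g.
120.166/277.108 × 100 = 43.36 wt%.

43.36 wt%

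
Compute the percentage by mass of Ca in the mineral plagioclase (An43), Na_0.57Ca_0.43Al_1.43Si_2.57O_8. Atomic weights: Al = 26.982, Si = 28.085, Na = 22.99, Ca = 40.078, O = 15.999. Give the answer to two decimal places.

6.40 mass %

Formula mass = 0.57·22.99 + 0.43·40.078 + 1.43·26.982 + 2.57·28.085 + 8·15.999 = 269.093 g/mol, of which 17.234 g is Ca.
So Ca makes up 17.234/269.093 = 0.0640 of the mass, i.e. 6.40%.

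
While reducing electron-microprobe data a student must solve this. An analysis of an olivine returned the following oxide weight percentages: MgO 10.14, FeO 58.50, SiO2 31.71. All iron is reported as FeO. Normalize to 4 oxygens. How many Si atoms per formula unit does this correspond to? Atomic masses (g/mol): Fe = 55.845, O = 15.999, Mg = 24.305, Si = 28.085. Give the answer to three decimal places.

MgO (M=40.304): mol = 0.25159; Mg = 0.25159, O = 0.25159.
FeO (M=71.844): mol = 0.81426; Fe = 0.81426, O = 0.81426.
SiO2 (M=60.083): mol = 0.52777; Si = 0.52777, O = 1.05554.
ΣO = 2.12139; factor = 4/ΣO = 1.88556.
Si apfu = 0.52777 × 1.88556 = 0.995.

0.995 Si apfu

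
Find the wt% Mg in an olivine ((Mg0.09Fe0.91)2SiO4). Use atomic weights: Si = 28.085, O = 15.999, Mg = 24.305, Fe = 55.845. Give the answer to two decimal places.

2.21 weight percent

Formula mass = 0.18·24.305 + 1.82·55.845 + 1·28.085 + 4·15.999 = 198.094 g/mol, of which 4.375 g is Mg.
So Mg makes up 4.375/198.094 = 0.0221 of the mass, i.e. 2.21%.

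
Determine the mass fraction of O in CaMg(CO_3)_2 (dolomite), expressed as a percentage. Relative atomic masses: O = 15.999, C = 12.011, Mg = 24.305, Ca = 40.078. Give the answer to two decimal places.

52.06 weight percent

Formula mass = 1×40.078 + 1×24.305 + 2×12.011 + 6×15.999 = 184.399 g/mol, of which 95.994 g is O.
So O makes up 95.994/184.399 = 0.5206 of the mass, i.e. 52.06%.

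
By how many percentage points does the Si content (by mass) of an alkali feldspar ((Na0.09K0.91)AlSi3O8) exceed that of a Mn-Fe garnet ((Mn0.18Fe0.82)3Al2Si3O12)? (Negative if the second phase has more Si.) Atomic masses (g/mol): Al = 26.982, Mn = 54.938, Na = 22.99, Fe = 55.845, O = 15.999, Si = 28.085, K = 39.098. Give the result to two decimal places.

13.49 percentage points

M((Na0.09K0.91)AlSi3O8) = 276.877 g/mol, so wt% Si = 84.255/276.877 × 100 = 30.43%.
M((Mn0.18Fe0.82)3Al2Si3O12) = 497.252 g/mol, so wt% Si = 84.255/497.252 × 100 = 16.94%.
30.43 − 16.94 = 13.49 pp.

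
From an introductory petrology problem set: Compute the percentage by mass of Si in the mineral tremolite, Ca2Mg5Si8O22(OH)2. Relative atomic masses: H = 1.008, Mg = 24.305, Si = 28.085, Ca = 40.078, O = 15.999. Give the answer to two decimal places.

Molar mass of Ca2Mg5Si8O22(OH)2: 2×40.078 + 5×24.305 + 8×28.085 + 24×15.999 + 2×1.008 = 812.353 g/mol.
Mass of Si per formula unit: 8 × 28.085 = 224.680 g.
Weight fraction Si = 224.680 / 812.353 = 0.2766.

27.66 weight percent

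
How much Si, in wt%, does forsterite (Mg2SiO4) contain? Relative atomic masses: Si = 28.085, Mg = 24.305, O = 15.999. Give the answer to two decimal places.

19.96 wt%

Molar mass of Mg2SiO4: 2·24.305 + 1·28.085 + 4·15.999 = 140.691 g/mol.
Mass of Si per formula unit: 1 × 28.085 = 28.085 g.
Weight fraction Si = 28.085 / 140.691 = 0.1996.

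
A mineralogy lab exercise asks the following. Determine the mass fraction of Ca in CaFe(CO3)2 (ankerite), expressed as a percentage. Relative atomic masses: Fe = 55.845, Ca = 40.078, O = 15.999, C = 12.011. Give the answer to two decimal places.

18.56 weight percent

Molar mass of CaFe(CO3)2: 1*40.078 + 1*55.845 + 2*12.011 + 6*15.999 = 215.939 g/mol.
Mass of Ca per formula unit: 1 × 40.078 = 40.078 g.
Weight fraction Ca = 40.078 / 215.939 = 0.1856.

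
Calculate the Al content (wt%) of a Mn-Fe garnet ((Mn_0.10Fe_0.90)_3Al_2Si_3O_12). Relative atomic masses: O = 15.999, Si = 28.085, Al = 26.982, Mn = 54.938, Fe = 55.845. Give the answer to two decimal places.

10.85 wt%

M((Mn_0.10Fe_0.90)_3Al_2Si_3O_12) = 497.470 g/mol.
Al contributes 2 × 26.982 = 53.964 g per mole.
53.964/497.470 = 0.1085 → 10.85%.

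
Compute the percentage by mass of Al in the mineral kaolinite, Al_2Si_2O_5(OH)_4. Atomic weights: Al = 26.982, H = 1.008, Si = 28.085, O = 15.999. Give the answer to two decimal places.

Molar mass of Al_2Si_2O_5(OH)_4: 2·26.982 + 2·28.085 + 9·15.999 + 4·1.008 = 258.157 g/mol.
Mass of Al per formula unit: 2 × 26.982 = 53.964 g.
Weight fraction Al = 53.964 / 258.157 = 0.2090.

20.90 wt%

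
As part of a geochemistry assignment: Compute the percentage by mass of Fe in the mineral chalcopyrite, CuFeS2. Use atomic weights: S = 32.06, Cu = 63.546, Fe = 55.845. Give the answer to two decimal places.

Molar mass of CuFeS2: 1*63.546 + 1*55.845 + 2*32.06 = 183.511 g/mol.
Mass of Fe per formula unit: 1 × 55.845 = 55.845 g.
Weight fraction Fe = 55.845 / 183.511 = 0.3043.

30.43 weight percent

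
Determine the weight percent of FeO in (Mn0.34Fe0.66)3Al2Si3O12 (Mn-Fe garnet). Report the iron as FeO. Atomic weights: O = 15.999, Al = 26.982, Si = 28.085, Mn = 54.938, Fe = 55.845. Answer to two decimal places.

28.63 wt%

M((Mn0.34Fe0.66)3Al2Si3O12) = 496.817 g/mol; M(FeO) = 71.844 g/mol.
Moles FeO per formula unit = 1.98 Fe ÷ 1 = 1.9800.
FeO fraction = (1.9800 × 71.844) / 496.817 = 142.251/496.817 = 0.2863.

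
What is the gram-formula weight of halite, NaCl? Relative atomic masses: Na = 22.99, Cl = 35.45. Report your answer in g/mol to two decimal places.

58.44 g/mol

Na: 1 × 22.99 = 22.9900
Cl: 1 × 35.45 = 35.4500
Summing the contributions gives the formula mass.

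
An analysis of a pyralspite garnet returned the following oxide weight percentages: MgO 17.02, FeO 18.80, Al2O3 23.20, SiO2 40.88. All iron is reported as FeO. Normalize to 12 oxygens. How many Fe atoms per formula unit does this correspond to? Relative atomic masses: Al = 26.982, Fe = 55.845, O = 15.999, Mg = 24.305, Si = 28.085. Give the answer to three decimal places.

17.02 wt% MgO ÷ 40.304 g/mol = 0.42229 mol, giving 0.42229 Mg and 0.42229 O.
18.80 wt% FeO ÷ 71.844 g/mol = 0.26168 mol, giving 0.26168 Fe and 0.26168 O.
23.20 wt% Al2O3 ÷ 101.961 g/mol = 0.22754 mol, giving 0.45508 Al and 0.68262 O.
40.88 wt% SiO2 ÷ 60.083 g/mol = 0.68039 mol, giving 0.68039 Si and 1.36078 O.
Oxygen sums to 2.72737; scaling by 12/2.72737 = 4.39984 puts the formula on 12 O.
Fe: 0.26168 × 4.39984 = 1.151 atoms per formula unit.

1.151 Fe apfu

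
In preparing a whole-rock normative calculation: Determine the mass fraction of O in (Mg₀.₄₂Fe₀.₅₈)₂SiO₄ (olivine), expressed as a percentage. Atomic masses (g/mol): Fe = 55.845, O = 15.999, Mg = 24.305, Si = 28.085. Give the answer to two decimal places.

36.10 mass %

Molar mass of (Mg₀.₄₂Fe₀.₅₈)₂SiO₄: 0.84*24.305 + 1.16*55.845 + 1*28.085 + 4*15.999 = 177.277 g/mol.
Mass of O per formula unit: 4 × 15.999 = 63.996 g.
Weight fraction O = 63.996 / 177.277 = 0.3610.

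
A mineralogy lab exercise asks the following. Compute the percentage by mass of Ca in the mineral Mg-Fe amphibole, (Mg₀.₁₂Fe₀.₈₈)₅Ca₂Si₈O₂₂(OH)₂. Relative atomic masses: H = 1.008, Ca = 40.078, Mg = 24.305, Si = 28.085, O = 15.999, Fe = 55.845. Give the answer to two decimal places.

8.43 weight percent

M((Mg₀.₁₂Fe₀.₈₈)₅Ca₂Si₈O₂₂(OH)₂) = 951.129 g/mol.
Ca contributes 2 × 40.078 = 80.156 g per mole.
80.156/951.129 = 0.0843 → 8.43%.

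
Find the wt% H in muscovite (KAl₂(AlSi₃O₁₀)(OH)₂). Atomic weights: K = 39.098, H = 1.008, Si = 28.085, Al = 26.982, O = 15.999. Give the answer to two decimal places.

0.51 wt%

Molar mass of KAl₂(AlSi₃O₁₀)(OH)₂: 1*39.098 + 3*26.982 + 3*28.085 + 12*15.999 + 2*1.008 = 398.303 g/mol.
Mass of H per formula unit: 2 × 1.008 = 2.016 g.
Weight fraction H = 2.016 / 398.303 = 0.0051.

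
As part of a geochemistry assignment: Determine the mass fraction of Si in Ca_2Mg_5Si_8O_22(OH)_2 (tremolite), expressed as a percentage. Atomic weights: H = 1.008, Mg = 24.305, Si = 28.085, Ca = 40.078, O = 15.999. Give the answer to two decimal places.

27.66 wt%

Molar mass of Ca_2Mg_5Si_8O_22(OH)_2: 2·40.078 + 5·24.305 + 8·28.085 + 24·15.999 + 2·1.008 = 812.353 g/mol.
Mass of Si per formula unit: 8 × 28.085 = 224.680 g.
Weight fraction Si = 224.680 / 812.353 = 0.2766.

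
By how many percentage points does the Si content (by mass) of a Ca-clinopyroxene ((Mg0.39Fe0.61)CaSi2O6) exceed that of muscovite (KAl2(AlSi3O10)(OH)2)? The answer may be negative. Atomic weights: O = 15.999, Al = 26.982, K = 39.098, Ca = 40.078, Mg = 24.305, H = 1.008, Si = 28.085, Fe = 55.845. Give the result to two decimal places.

First mineral: 56.170 g Si in 235.786 g formula = 23.82 wt% Si.
Second mineral: 84.255 g Si in 398.303 g formula = 21.15 wt% Si.
23.82% − 21.15% gives a difference of 2.67 percentage points.

2.67 percentage points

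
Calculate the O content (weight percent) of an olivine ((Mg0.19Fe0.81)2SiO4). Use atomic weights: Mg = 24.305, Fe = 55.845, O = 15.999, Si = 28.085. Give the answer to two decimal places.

33.37 weight percent

Molar mass of (Mg0.19Fe0.81)2SiO4: 0.38*24.305 + 1.62*55.845 + 1*28.085 + 4*15.999 = 191.786 g/mol.
Mass of O per formula unit: 4 × 15.999 = 63.996 g.
Weight fraction O = 63.996 / 191.786 = 0.3337.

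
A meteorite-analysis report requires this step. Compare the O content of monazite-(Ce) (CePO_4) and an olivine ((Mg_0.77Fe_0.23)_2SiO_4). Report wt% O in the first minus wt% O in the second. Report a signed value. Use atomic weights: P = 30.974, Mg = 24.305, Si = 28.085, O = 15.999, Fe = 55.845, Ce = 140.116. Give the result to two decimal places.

M(CePO_4) = 235.086 g/mol, so wt% O = 63.996/235.086 × 100 = 27.22%.
M((Mg_0.77Fe_0.23)_2SiO_4) = 155.199 g/mol, so wt% O = 63.996/155.199 × 100 = 41.23%.
27.22 − 41.23 = -14.01 pp.

-14.01 percentage points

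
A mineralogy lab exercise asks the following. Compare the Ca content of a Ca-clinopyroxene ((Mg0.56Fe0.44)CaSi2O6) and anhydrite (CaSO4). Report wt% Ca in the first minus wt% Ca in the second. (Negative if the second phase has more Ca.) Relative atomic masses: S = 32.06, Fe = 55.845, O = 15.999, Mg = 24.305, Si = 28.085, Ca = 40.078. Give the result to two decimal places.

-12.05 percentage points

M((Mg0.56Fe0.44)CaSi2O6) = 230.425 g/mol, so wt% Ca = 40.078/230.425 × 100 = 17.39%.
M(CaSO4) = 136.134 g/mol, so wt% Ca = 40.078/136.134 × 100 = 29.44%.
17.39 − 29.44 = -12.05 pp.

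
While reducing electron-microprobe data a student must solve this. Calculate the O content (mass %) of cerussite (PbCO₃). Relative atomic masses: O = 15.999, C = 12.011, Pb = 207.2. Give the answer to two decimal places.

17.96 mass %

M(PbCO₃) = 267.208 g/mol.
O contributes 3 × 15.999 = 47.997 g per mole.
47.997/267.208 = 0.1796 → 17.96%.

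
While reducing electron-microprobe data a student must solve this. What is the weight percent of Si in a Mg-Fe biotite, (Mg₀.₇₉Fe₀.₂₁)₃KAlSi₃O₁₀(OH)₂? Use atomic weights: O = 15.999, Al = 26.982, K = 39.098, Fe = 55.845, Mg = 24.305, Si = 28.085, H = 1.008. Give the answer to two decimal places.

19.27 mass %

Formula mass = 2.37*24.305 + 0.63*55.845 + 1*39.098 + 1*26.982 + 3*28.085 + 12*15.999 + 2*1.008 = 437.124 g/mol, of which 84.255 g is Si.
So Si makes up 84.255/437.124 = 0.1927 of the mass, i.e. 19.27%.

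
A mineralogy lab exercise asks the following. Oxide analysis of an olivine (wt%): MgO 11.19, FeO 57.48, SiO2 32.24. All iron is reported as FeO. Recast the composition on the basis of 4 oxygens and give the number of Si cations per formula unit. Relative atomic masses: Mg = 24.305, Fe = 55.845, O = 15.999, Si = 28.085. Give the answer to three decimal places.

0.998 Si apfu

MgO (M=40.304): mol = 0.27764; Mg = 0.27764, O = 0.27764.
FeO (M=71.844): mol = 0.80007; Fe = 0.80007, O = 0.80007.
SiO2 (M=60.083): mol = 0.53659; Si = 0.53659, O = 1.07318.
ΣO = 2.15089; factor = 4/ΣO = 1.85970.
Si apfu = 0.53659 × 1.85970 = 0.998.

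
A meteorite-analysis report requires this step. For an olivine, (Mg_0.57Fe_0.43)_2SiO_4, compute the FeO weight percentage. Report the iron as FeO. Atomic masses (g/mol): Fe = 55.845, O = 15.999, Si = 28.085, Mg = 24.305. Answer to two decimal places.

Formula mass = 167.815 g/mol.
0.86 Fe → 0.8600 mol FeO per formula unit; M(FeO) = 71.844, so FeO mass = 61.786 g.
61.786/167.815 × 100 = 36.82 wt%.

36.82 wt%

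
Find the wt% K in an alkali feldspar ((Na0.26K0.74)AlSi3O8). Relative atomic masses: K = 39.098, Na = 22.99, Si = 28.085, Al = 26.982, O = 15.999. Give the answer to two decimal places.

10.55 wt%

M((Na0.26K0.74)AlSi3O8) = 274.139 g/mol.
K contributes 0.74 × 39.098 = 28.933 g per mole.
28.933/274.139 = 0.1055 → 10.55%.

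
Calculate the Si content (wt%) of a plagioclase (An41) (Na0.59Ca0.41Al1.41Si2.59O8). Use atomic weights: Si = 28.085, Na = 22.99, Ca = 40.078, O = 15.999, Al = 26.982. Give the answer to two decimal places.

Formula mass = 0.59·22.99 + 0.41·40.078 + 1.41·26.982 + 2.59·28.085 + 8·15.999 = 268.773 g/mol, of which 72.740 g is Si.
So Si makes up 72.740/268.773 = 0.2706 of the mass, i.e. 27.06%.

27.06 wt%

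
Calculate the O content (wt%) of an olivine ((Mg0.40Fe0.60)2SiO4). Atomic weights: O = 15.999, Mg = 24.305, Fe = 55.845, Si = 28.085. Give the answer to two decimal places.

Molar mass of (Mg0.40Fe0.60)2SiO4: 0.80·24.305 + 1.20·55.845 + 1·28.085 + 4·15.999 = 178.539 g/mol.
Mass of O per formula unit: 4 × 15.999 = 63.996 g.
Weight fraction O = 63.996 / 178.539 = 0.3584.

35.84 wt%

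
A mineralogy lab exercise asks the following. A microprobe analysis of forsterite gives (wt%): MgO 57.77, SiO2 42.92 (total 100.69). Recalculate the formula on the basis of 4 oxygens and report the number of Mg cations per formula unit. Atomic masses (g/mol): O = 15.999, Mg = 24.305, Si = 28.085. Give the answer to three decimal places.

2.003 Mg apfu

MgO: 57.77/40.304 = 1.43336 mol → 1.43336 mol Mg, 1.43336 mol O.
SiO2: 42.92/60.083 = 0.71435 mol → 0.71435 mol Si, 1.42870 mol O.
Total oxygen = 2.86206 mol. Normalization factor = 4/2.86206 = 1.39759.
Mg per 4 O = 1.43336 × 1.39759 = 2.003.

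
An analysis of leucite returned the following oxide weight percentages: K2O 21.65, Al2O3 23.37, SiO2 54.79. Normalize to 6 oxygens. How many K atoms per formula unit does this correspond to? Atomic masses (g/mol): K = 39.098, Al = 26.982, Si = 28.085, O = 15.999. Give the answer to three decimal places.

1.006 K apfu

K2O: 21.65/94.195 = 0.22984 mol → 0.45968 mol K, 0.22984 mol O.
Al2O3: 23.37/101.961 = 0.22921 mol → 0.45842 mol Al, 0.68763 mol O.
SiO2: 54.79/60.083 = 0.91191 mol → 0.91191 mol Si, 1.82382 mol O.
Total oxygen = 2.74129 mol. Normalization factor = 6/2.74129 = 2.18875.
K per 6 O = 0.45968 × 2.18875 = 1.006.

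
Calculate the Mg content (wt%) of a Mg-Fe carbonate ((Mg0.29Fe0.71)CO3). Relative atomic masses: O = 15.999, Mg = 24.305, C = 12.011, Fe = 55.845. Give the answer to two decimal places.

6.61 wt%

Formula mass = 0.29×24.305 + 0.71×55.845 + 1×12.011 + 3×15.999 = 106.706 g/mol, of which 7.048 g is Mg.
So Mg makes up 7.048/106.706 = 0.0661 of the mass, i.e. 6.61%.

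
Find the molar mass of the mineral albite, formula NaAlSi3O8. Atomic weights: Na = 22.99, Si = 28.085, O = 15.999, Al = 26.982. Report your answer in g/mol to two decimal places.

262.22 g/mol

The formula mass is the sum 1×22.99 + 1×26.982 + 3×28.085 + 8×15.999.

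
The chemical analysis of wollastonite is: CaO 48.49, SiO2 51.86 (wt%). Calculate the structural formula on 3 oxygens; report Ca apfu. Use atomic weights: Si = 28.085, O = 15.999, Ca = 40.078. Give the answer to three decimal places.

CaO: 48.49/56.077 = 0.86470 mol → 0.86470 mol Ca, 0.86470 mol O.
SiO2: 51.86/60.083 = 0.86314 mol → 0.86314 mol Si, 1.72628 mol O.
Total oxygen = 2.59098 mol. Normalization factor = 3/2.59098 = 1.15786.
Ca per 3 O = 0.86470 × 1.15786 = 1.001.

1.001 Ca apfu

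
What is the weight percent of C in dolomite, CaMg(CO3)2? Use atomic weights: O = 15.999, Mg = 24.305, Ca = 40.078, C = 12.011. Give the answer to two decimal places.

Formula mass = 1*40.078 + 1*24.305 + 2*12.011 + 6*15.999 = 184.399 g/mol, of which 24.022 g is C.
So C makes up 24.022/184.399 = 0.1303 of the mass, i.e. 13.03%.

13.03 wt%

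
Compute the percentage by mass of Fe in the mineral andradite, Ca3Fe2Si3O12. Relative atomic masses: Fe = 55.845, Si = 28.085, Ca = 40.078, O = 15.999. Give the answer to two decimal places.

21.98 mass %

Formula mass = 3×40.078 + 2×55.845 + 3×28.085 + 12×15.999 = 508.167 g/mol, of which 111.690 g is Fe.
So Fe makes up 111.690/508.167 = 0.2198 of the mass, i.e. 21.98%.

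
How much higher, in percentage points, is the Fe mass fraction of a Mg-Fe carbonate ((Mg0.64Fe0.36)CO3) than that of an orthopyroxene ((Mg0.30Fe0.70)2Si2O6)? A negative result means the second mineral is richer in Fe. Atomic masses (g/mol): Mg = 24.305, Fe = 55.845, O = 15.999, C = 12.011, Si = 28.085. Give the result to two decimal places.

-10.91 percentage points

M((Mg0.64Fe0.36)CO3) = 95.667 g/mol, so wt% Fe = 20.104/95.667 × 100 = 21.01%.
M((Mg0.30Fe0.70)2Si2O6) = 244.930 g/mol, so wt% Fe = 78.183/244.930 × 100 = 31.92%.
21.01 − 31.92 = -10.91 pp.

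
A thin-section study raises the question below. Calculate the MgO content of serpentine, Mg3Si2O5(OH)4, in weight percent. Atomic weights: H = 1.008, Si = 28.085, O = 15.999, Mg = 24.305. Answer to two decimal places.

Molar mass of Mg3Si2O5(OH)4 = 3*24.305 + 2*28.085 + 9*15.999 + 4*1.008 = 277.108 g/mol.
Each formula unit contains 3 Mg, equivalent to 3/1 = 3.0000 mol MgO.
M(MgO) = 1×24.305 + 1×15.999 = 40.304 g/mol.
Mass of MgO per formula unit = 3.0000 × 40.304 = 120.912 g.
MgO wt% = 120.912 / 277.108 × 100 = 43.63%.

43.63 wt%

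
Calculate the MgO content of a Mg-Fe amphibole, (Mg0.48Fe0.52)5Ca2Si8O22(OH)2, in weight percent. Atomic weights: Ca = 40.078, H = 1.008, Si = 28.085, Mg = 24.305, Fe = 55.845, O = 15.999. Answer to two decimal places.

10.82 wt%

Formula mass = 894.357 g/mol.
2.40 Mg → 2.4000 mol MgO per formula unit; M(MgO) = 40.304, so MgO mass = 96.730 g.
96.730/894.357 × 100 = 10.82 wt%.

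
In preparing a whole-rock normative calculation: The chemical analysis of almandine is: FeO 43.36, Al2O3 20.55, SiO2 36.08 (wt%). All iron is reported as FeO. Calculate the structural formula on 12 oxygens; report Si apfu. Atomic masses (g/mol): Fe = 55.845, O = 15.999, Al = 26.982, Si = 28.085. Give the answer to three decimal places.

2.991 Si apfu

43.36 wt% FeO ÷ 71.844 g/mol = 0.60353 mol, giving 0.60353 Fe and 0.60353 O.
20.55 wt% Al2O3 ÷ 101.961 g/mol = 0.20155 mol, giving 0.40310 Al and 0.60465 O.
36.08 wt% SiO2 ÷ 60.083 g/mol = 0.60050 mol, giving 0.60050 Si and 1.20100 O.
Oxygen sums to 2.40918; scaling by 12/2.40918 = 4.98095 puts the formula on 12 O.
Si: 0.60050 × 4.98095 = 2.991 atoms per formula unit.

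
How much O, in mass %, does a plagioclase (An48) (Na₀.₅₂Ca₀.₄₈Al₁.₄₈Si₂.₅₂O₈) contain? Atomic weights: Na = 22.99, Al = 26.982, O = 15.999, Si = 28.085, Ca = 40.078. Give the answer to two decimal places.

Formula mass = 0.52×22.99 + 0.48×40.078 + 1.48×26.982 + 2.52×28.085 + 8×15.999 = 269.892 g/mol, of which 127.992 g is O.
So O makes up 127.992/269.892 = 0.4742 of the mass, i.e. 47.42%.

47.42 mass %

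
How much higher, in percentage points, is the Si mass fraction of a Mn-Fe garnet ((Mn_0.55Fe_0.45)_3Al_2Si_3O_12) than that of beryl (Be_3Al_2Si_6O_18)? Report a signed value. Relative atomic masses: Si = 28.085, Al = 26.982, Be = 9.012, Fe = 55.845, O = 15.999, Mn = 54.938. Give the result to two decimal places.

-14.37 percentage points

First mineral: 84.255 g Si in 496.245 g formula = 16.98 wt% Si.
Second mineral: 168.510 g Si in 537.492 g formula = 31.35 wt% Si.
16.98% − 31.35% gives a difference of -14.37 percentage points.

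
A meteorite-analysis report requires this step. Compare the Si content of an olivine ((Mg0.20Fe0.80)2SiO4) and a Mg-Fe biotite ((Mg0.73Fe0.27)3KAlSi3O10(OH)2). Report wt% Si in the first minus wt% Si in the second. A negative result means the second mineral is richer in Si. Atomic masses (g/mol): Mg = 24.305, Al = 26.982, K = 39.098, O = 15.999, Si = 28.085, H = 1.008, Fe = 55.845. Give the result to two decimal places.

-4.34 percentage points

First mineral: 28.085 g Si in 191.155 g formula = 14.69 wt% Si.
Second mineral: 84.255 g Si in 442.801 g formula = 19.03 wt% Si.
14.69% − 19.03% gives a difference of -4.34 percentage points.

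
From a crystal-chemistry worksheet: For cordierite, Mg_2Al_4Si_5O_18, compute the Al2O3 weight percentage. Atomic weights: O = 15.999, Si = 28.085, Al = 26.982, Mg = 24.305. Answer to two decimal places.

34.86 wt%

M(Mg_2Al_4Si_5O_18) = 584.945 g/mol; M(Al2O3) = 101.961 g/mol.
Moles Al2O3 per formula unit = 4 Al ÷ 2 = 2.0000.
Al2O3 fraction = (2.0000 × 101.961) / 584.945 = 203.922/584.945 = 0.3486.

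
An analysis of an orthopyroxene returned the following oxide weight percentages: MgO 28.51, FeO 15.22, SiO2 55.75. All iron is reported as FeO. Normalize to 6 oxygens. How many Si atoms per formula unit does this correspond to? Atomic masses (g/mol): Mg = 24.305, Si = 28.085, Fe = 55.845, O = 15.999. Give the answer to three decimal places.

2.006 Si apfu

MgO (M=40.304): mol = 0.70737; Mg = 0.70737, O = 0.70737.
FeO (M=71.844): mol = 0.21185; Fe = 0.21185, O = 0.21185.
SiO2 (M=60.083): mol = 0.92788; Si = 0.92788, O = 1.85576.
ΣO = 2.77498; factor = 6/ΣO = 2.16218.
Si apfu = 0.92788 × 2.16218 = 2.006.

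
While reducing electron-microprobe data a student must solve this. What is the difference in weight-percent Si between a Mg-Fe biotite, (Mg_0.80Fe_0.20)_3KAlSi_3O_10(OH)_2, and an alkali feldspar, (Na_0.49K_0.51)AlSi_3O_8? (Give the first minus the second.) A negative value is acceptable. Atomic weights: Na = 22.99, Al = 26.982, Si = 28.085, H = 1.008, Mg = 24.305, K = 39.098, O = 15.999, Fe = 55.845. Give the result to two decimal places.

Si in (Mg_0.80Fe_0.20)_3KAlSi_3O_10(OH)_2: molar mass 436.178 g/mol; 3×28.085 = 84.255 g → 19.32 wt%.
Si in (Na_0.49K_0.51)AlSi_3O_8: molar mass 270.434 g/mol; 3×28.085 = 84.255 g → 31.16 wt%.
Difference = 19.32 − 31.16 = -11.84 percentage points.

-11.84 percentage points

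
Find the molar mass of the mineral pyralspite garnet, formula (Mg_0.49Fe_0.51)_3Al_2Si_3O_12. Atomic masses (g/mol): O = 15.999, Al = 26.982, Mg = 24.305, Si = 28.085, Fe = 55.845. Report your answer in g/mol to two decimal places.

451.38 g/mol

M = 1.47*24.305 + 1.53*55.845 + 2*26.982 + 3*28.085 + 12*15.999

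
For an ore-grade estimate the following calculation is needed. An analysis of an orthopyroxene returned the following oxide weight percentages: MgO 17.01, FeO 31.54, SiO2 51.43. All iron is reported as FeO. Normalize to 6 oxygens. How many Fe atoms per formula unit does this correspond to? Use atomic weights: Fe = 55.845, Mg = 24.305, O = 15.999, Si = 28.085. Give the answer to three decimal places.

1.024 Fe apfu

17.01 wt% MgO ÷ 40.304 g/mol = 0.42204 mol, giving 0.42204 Mg and 0.42204 O.
31.54 wt% FeO ÷ 71.844 g/mol = 0.43901 mol, giving 0.43901 Fe and 0.43901 O.
51.43 wt% SiO2 ÷ 60.083 g/mol = 0.85598 mol, giving 0.85598 Si and 1.71196 O.
Oxygen sums to 2.57301; scaling by 6/2.57301 = 2.33190 puts the formula on 6 O.
Fe: 0.43901 × 2.33190 = 1.024 atoms per formula unit.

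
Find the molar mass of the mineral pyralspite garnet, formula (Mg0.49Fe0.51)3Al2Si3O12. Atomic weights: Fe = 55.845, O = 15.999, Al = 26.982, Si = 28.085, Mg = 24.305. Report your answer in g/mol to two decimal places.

451.38 g/mol

The formula mass is the sum 1.47×24.305 + 1.53×55.845 + 2×26.982 + 3×28.085 + 12×15.999.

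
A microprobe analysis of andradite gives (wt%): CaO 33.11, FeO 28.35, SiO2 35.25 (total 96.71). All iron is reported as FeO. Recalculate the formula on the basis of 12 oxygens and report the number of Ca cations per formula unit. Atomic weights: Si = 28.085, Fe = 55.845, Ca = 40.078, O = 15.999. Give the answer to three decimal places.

3.283 Ca apfu

33.11 wt% CaO ÷ 56.077 g/mol = 0.59044 mol, giving 0.59044 Ca and 0.59044 O.
28.35 wt% FeO ÷ 71.844 g/mol = 0.39460 mol, giving 0.39460 Fe and 0.39460 O.
35.25 wt% SiO2 ÷ 60.083 g/mol = 0.58669 mol, giving 0.58669 Si and 1.17338 O.
Oxygen sums to 2.15842; scaling by 12/2.15842 = 5.55962 puts the formula on 12 O.
Ca: 0.59044 × 5.55962 = 3.283 atoms per formula unit.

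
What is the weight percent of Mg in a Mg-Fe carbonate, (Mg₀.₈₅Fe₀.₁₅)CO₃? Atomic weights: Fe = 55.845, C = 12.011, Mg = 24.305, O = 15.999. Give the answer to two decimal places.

23.20 wt%

Formula mass = 0.85×24.305 + 0.15×55.845 + 1×12.011 + 3×15.999 = 89.044 g/mol, of which 20.659 g is Mg.
So Mg makes up 20.659/89.044 = 0.2320 of the mass, i.e. 23.20%.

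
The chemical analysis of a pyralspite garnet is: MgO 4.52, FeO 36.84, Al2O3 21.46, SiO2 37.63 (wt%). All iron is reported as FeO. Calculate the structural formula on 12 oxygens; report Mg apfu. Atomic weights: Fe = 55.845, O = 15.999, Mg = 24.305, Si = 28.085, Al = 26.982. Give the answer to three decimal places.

MgO (M=40.304): mol = 0.11215; Mg = 0.11215, O = 0.11215.
FeO (M=71.844): mol = 0.51278; Fe = 0.51278, O = 0.51278.
Al2O3 (M=101.961): mol = 0.21047; Al = 0.42094, O = 0.63141.
SiO2 (M=60.083): mol = 0.62630; Si = 0.62630, O = 1.25260.
ΣO = 2.50894; factor = 12/ΣO = 4.78290.
Mg apfu = 0.11215 × 4.78290 = 0.536.

0.536 Mg apfu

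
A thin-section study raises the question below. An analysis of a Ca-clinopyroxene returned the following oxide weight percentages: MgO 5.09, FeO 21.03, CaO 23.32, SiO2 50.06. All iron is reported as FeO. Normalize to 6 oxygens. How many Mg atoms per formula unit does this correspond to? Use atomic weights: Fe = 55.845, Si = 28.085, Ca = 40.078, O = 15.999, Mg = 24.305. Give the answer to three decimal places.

MgO: 5.09/40.304 = 0.12629 mol → 0.12629 mol Mg, 0.12629 mol O.
FeO: 21.03/71.844 = 0.29272 mol → 0.29272 mol Fe, 0.29272 mol O.
CaO: 23.32/56.077 = 0.41586 mol → 0.41586 mol Ca, 0.41586 mol O.
SiO2: 50.06/60.083 = 0.83318 mol → 0.83318 mol Si, 1.66636 mol O.
Total oxygen = 2.50123 mol. Normalization factor = 6/2.50123 = 2.39882.
Mg per 6 O = 0.12629 × 2.39882 = 0.303.

0.303 Mg apfu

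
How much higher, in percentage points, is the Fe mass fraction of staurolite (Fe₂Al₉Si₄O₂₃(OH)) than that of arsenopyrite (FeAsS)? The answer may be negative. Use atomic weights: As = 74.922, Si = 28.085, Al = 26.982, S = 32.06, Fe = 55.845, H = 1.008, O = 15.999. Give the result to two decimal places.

-21.19 percentage points

Fe in Fe₂Al₉Si₄O₂₃(OH): molar mass 851.852 g/mol; 2×55.845 = 111.690 g → 13.11 wt%.
Fe in FeAsS: molar mass 162.827 g/mol; 1×55.845 = 55.845 g → 34.30 wt%.
Difference = 13.11 − 34.30 = -21.19 percentage points.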